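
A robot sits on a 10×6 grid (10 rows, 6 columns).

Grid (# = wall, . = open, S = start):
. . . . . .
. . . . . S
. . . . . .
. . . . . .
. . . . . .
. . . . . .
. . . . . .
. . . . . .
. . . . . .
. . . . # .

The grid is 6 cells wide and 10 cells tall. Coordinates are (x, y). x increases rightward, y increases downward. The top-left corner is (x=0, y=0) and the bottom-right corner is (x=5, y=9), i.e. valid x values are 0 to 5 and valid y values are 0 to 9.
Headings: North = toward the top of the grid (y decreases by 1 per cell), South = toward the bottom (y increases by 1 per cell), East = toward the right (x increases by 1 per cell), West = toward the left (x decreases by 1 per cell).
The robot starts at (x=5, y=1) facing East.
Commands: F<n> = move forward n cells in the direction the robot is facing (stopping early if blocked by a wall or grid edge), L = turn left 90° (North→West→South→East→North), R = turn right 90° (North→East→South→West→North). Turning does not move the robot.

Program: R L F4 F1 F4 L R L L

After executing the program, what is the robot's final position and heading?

Answer: Final position: (x=5, y=1), facing West

Derivation:
Start: (x=5, y=1), facing East
  R: turn right, now facing South
  L: turn left, now facing East
  F4: move forward 0/4 (blocked), now at (x=5, y=1)
  F1: move forward 0/1 (blocked), now at (x=5, y=1)
  F4: move forward 0/4 (blocked), now at (x=5, y=1)
  L: turn left, now facing North
  R: turn right, now facing East
  L: turn left, now facing North
  L: turn left, now facing West
Final: (x=5, y=1), facing West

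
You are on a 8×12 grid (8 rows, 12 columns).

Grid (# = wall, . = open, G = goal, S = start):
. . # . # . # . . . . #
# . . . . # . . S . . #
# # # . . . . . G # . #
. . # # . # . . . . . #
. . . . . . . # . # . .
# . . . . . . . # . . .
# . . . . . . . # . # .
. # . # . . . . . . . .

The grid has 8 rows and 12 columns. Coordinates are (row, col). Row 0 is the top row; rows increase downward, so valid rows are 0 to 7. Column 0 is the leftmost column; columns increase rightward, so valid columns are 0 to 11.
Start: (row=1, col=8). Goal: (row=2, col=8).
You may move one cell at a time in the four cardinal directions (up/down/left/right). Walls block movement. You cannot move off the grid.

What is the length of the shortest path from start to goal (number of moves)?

BFS from (row=1, col=8) until reaching (row=2, col=8):
  Distance 0: (row=1, col=8)
  Distance 1: (row=0, col=8), (row=1, col=7), (row=1, col=9), (row=2, col=8)  <- goal reached here
One shortest path (1 moves): (row=1, col=8) -> (row=2, col=8)

Answer: Shortest path length: 1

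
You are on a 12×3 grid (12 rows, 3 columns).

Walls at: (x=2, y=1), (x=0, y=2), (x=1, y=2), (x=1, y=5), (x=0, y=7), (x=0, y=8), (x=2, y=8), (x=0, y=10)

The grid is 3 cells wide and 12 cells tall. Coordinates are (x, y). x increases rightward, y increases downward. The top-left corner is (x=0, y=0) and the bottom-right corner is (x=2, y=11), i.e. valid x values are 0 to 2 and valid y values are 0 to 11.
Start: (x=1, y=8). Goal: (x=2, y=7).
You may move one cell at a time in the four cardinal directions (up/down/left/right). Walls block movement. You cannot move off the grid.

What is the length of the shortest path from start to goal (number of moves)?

BFS from (x=1, y=8) until reaching (x=2, y=7):
  Distance 0: (x=1, y=8)
  Distance 1: (x=1, y=7), (x=1, y=9)
  Distance 2: (x=1, y=6), (x=2, y=7), (x=0, y=9), (x=2, y=9), (x=1, y=10)  <- goal reached here
One shortest path (2 moves): (x=1, y=8) -> (x=1, y=7) -> (x=2, y=7)

Answer: Shortest path length: 2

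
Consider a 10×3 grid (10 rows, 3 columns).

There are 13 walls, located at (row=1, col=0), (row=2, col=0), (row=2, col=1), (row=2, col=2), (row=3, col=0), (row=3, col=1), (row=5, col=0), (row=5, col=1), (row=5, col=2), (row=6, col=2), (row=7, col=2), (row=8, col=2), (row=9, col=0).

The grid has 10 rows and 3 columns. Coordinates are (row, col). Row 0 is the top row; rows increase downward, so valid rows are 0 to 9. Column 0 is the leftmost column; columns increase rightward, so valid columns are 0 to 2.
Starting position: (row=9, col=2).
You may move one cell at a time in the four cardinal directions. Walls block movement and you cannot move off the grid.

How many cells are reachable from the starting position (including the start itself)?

BFS flood-fill from (row=9, col=2):
  Distance 0: (row=9, col=2)
  Distance 1: (row=9, col=1)
  Distance 2: (row=8, col=1)
  Distance 3: (row=7, col=1), (row=8, col=0)
  Distance 4: (row=6, col=1), (row=7, col=0)
  Distance 5: (row=6, col=0)
Total reachable: 8 (grid has 17 open cells total)

Answer: Reachable cells: 8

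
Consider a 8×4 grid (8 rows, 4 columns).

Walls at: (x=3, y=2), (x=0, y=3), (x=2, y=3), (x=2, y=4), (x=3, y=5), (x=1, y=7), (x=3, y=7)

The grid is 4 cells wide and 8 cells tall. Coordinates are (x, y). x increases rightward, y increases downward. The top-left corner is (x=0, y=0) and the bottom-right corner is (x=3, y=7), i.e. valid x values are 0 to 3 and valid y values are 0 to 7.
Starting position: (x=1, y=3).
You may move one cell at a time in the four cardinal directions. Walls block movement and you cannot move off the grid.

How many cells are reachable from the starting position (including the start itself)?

Answer: Reachable cells: 23

Derivation:
BFS flood-fill from (x=1, y=3):
  Distance 0: (x=1, y=3)
  Distance 1: (x=1, y=2), (x=1, y=4)
  Distance 2: (x=1, y=1), (x=0, y=2), (x=2, y=2), (x=0, y=4), (x=1, y=5)
  Distance 3: (x=1, y=0), (x=0, y=1), (x=2, y=1), (x=0, y=5), (x=2, y=5), (x=1, y=6)
  Distance 4: (x=0, y=0), (x=2, y=0), (x=3, y=1), (x=0, y=6), (x=2, y=6)
  Distance 5: (x=3, y=0), (x=3, y=6), (x=0, y=7), (x=2, y=7)
Total reachable: 23 (grid has 25 open cells total)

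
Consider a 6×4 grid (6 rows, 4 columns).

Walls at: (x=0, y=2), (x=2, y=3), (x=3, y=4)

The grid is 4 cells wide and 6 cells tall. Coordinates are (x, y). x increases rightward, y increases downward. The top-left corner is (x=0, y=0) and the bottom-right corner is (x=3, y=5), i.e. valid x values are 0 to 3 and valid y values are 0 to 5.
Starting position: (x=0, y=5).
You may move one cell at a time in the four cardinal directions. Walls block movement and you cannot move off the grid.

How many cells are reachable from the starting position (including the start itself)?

Answer: Reachable cells: 21

Derivation:
BFS flood-fill from (x=0, y=5):
  Distance 0: (x=0, y=5)
  Distance 1: (x=0, y=4), (x=1, y=5)
  Distance 2: (x=0, y=3), (x=1, y=4), (x=2, y=5)
  Distance 3: (x=1, y=3), (x=2, y=4), (x=3, y=5)
  Distance 4: (x=1, y=2)
  Distance 5: (x=1, y=1), (x=2, y=2)
  Distance 6: (x=1, y=0), (x=0, y=1), (x=2, y=1), (x=3, y=2)
  Distance 7: (x=0, y=0), (x=2, y=0), (x=3, y=1), (x=3, y=3)
  Distance 8: (x=3, y=0)
Total reachable: 21 (grid has 21 open cells total)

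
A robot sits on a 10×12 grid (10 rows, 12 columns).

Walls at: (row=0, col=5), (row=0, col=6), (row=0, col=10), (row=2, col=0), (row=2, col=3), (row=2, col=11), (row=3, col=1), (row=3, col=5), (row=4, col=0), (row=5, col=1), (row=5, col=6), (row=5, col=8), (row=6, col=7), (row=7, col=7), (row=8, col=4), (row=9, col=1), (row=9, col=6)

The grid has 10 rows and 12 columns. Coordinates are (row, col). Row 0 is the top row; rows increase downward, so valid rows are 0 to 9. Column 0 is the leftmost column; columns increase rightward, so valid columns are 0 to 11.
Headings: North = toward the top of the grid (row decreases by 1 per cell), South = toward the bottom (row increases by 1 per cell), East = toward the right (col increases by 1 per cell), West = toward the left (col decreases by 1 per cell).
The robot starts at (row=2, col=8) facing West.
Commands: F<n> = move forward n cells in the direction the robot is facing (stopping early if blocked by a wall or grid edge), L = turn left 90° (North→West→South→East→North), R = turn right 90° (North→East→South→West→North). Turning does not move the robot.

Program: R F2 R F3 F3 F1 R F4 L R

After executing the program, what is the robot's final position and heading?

Answer: Final position: (row=4, col=9), facing South

Derivation:
Start: (row=2, col=8), facing West
  R: turn right, now facing North
  F2: move forward 2, now at (row=0, col=8)
  R: turn right, now facing East
  F3: move forward 1/3 (blocked), now at (row=0, col=9)
  F3: move forward 0/3 (blocked), now at (row=0, col=9)
  F1: move forward 0/1 (blocked), now at (row=0, col=9)
  R: turn right, now facing South
  F4: move forward 4, now at (row=4, col=9)
  L: turn left, now facing East
  R: turn right, now facing South
Final: (row=4, col=9), facing South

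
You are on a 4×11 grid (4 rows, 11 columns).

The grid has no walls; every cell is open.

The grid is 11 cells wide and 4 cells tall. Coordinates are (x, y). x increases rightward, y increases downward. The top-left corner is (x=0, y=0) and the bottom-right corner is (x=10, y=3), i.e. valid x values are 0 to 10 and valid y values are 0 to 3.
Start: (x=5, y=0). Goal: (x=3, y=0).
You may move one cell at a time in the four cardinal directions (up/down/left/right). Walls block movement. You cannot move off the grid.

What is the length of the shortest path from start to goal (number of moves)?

Answer: Shortest path length: 2

Derivation:
BFS from (x=5, y=0) until reaching (x=3, y=0):
  Distance 0: (x=5, y=0)
  Distance 1: (x=4, y=0), (x=6, y=0), (x=5, y=1)
  Distance 2: (x=3, y=0), (x=7, y=0), (x=4, y=1), (x=6, y=1), (x=5, y=2)  <- goal reached here
One shortest path (2 moves): (x=5, y=0) -> (x=4, y=0) -> (x=3, y=0)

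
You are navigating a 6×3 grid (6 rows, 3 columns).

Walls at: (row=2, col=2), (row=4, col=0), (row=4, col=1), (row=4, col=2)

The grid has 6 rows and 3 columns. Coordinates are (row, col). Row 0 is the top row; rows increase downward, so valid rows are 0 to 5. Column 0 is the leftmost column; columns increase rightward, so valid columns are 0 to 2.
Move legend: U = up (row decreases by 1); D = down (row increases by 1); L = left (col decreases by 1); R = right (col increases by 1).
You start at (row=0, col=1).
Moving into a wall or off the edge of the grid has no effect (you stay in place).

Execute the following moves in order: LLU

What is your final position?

Start: (row=0, col=1)
  L (left): (row=0, col=1) -> (row=0, col=0)
  L (left): blocked, stay at (row=0, col=0)
  U (up): blocked, stay at (row=0, col=0)
Final: (row=0, col=0)

Answer: Final position: (row=0, col=0)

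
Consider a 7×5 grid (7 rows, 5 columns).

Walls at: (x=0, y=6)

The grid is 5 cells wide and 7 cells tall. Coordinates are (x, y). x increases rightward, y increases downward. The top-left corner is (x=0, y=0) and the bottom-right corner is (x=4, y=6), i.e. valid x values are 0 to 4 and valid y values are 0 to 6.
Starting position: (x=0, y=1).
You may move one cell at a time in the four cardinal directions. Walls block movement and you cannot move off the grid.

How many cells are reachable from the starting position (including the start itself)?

BFS flood-fill from (x=0, y=1):
  Distance 0: (x=0, y=1)
  Distance 1: (x=0, y=0), (x=1, y=1), (x=0, y=2)
  Distance 2: (x=1, y=0), (x=2, y=1), (x=1, y=2), (x=0, y=3)
  Distance 3: (x=2, y=0), (x=3, y=1), (x=2, y=2), (x=1, y=3), (x=0, y=4)
  Distance 4: (x=3, y=0), (x=4, y=1), (x=3, y=2), (x=2, y=3), (x=1, y=4), (x=0, y=5)
  Distance 5: (x=4, y=0), (x=4, y=2), (x=3, y=3), (x=2, y=4), (x=1, y=5)
  Distance 6: (x=4, y=3), (x=3, y=4), (x=2, y=5), (x=1, y=6)
  Distance 7: (x=4, y=4), (x=3, y=5), (x=2, y=6)
  Distance 8: (x=4, y=5), (x=3, y=6)
  Distance 9: (x=4, y=6)
Total reachable: 34 (grid has 34 open cells total)

Answer: Reachable cells: 34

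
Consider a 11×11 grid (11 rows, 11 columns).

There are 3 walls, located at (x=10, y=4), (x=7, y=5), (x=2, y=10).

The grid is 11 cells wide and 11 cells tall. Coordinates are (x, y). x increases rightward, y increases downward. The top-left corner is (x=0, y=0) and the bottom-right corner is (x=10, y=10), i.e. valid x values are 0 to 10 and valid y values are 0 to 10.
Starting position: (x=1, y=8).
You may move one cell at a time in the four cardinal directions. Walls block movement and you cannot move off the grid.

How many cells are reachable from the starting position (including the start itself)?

Answer: Reachable cells: 118

Derivation:
BFS flood-fill from (x=1, y=8):
  Distance 0: (x=1, y=8)
  Distance 1: (x=1, y=7), (x=0, y=8), (x=2, y=8), (x=1, y=9)
  Distance 2: (x=1, y=6), (x=0, y=7), (x=2, y=7), (x=3, y=8), (x=0, y=9), (x=2, y=9), (x=1, y=10)
  Distance 3: (x=1, y=5), (x=0, y=6), (x=2, y=6), (x=3, y=7), (x=4, y=8), (x=3, y=9), (x=0, y=10)
  Distance 4: (x=1, y=4), (x=0, y=5), (x=2, y=5), (x=3, y=6), (x=4, y=7), (x=5, y=8), (x=4, y=9), (x=3, y=10)
  Distance 5: (x=1, y=3), (x=0, y=4), (x=2, y=4), (x=3, y=5), (x=4, y=6), (x=5, y=7), (x=6, y=8), (x=5, y=9), (x=4, y=10)
  Distance 6: (x=1, y=2), (x=0, y=3), (x=2, y=3), (x=3, y=4), (x=4, y=5), (x=5, y=6), (x=6, y=7), (x=7, y=8), (x=6, y=9), (x=5, y=10)
  Distance 7: (x=1, y=1), (x=0, y=2), (x=2, y=2), (x=3, y=3), (x=4, y=4), (x=5, y=5), (x=6, y=6), (x=7, y=7), (x=8, y=8), (x=7, y=9), (x=6, y=10)
  Distance 8: (x=1, y=0), (x=0, y=1), (x=2, y=1), (x=3, y=2), (x=4, y=3), (x=5, y=4), (x=6, y=5), (x=7, y=6), (x=8, y=7), (x=9, y=8), (x=8, y=9), (x=7, y=10)
  Distance 9: (x=0, y=0), (x=2, y=0), (x=3, y=1), (x=4, y=2), (x=5, y=3), (x=6, y=4), (x=8, y=6), (x=9, y=7), (x=10, y=8), (x=9, y=9), (x=8, y=10)
  Distance 10: (x=3, y=0), (x=4, y=1), (x=5, y=2), (x=6, y=3), (x=7, y=4), (x=8, y=5), (x=9, y=6), (x=10, y=7), (x=10, y=9), (x=9, y=10)
  Distance 11: (x=4, y=0), (x=5, y=1), (x=6, y=2), (x=7, y=3), (x=8, y=4), (x=9, y=5), (x=10, y=6), (x=10, y=10)
  Distance 12: (x=5, y=0), (x=6, y=1), (x=7, y=2), (x=8, y=3), (x=9, y=4), (x=10, y=5)
  Distance 13: (x=6, y=0), (x=7, y=1), (x=8, y=2), (x=9, y=3)
  Distance 14: (x=7, y=0), (x=8, y=1), (x=9, y=2), (x=10, y=3)
  Distance 15: (x=8, y=0), (x=9, y=1), (x=10, y=2)
  Distance 16: (x=9, y=0), (x=10, y=1)
  Distance 17: (x=10, y=0)
Total reachable: 118 (grid has 118 open cells total)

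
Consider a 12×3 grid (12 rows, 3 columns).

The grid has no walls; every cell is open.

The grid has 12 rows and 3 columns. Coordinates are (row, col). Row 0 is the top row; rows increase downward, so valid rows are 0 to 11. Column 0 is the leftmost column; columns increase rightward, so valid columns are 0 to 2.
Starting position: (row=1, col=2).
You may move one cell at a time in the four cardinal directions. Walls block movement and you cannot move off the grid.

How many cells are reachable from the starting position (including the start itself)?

Answer: Reachable cells: 36

Derivation:
BFS flood-fill from (row=1, col=2):
  Distance 0: (row=1, col=2)
  Distance 1: (row=0, col=2), (row=1, col=1), (row=2, col=2)
  Distance 2: (row=0, col=1), (row=1, col=0), (row=2, col=1), (row=3, col=2)
  Distance 3: (row=0, col=0), (row=2, col=0), (row=3, col=1), (row=4, col=2)
  Distance 4: (row=3, col=0), (row=4, col=1), (row=5, col=2)
  Distance 5: (row=4, col=0), (row=5, col=1), (row=6, col=2)
  Distance 6: (row=5, col=0), (row=6, col=1), (row=7, col=2)
  Distance 7: (row=6, col=0), (row=7, col=1), (row=8, col=2)
  Distance 8: (row=7, col=0), (row=8, col=1), (row=9, col=2)
  Distance 9: (row=8, col=0), (row=9, col=1), (row=10, col=2)
  Distance 10: (row=9, col=0), (row=10, col=1), (row=11, col=2)
  Distance 11: (row=10, col=0), (row=11, col=1)
  Distance 12: (row=11, col=0)
Total reachable: 36 (grid has 36 open cells total)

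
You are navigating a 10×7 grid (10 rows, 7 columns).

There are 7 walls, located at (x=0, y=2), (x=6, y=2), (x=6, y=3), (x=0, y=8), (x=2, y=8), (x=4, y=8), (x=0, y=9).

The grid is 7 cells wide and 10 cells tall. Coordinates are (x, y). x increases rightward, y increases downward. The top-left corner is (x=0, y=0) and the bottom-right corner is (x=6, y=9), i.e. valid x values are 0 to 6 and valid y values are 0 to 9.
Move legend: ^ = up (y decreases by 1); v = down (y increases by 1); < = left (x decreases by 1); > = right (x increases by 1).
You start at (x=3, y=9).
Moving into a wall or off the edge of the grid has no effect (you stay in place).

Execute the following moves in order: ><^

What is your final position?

Answer: Final position: (x=3, y=8)

Derivation:
Start: (x=3, y=9)
  > (right): (x=3, y=9) -> (x=4, y=9)
  < (left): (x=4, y=9) -> (x=3, y=9)
  ^ (up): (x=3, y=9) -> (x=3, y=8)
Final: (x=3, y=8)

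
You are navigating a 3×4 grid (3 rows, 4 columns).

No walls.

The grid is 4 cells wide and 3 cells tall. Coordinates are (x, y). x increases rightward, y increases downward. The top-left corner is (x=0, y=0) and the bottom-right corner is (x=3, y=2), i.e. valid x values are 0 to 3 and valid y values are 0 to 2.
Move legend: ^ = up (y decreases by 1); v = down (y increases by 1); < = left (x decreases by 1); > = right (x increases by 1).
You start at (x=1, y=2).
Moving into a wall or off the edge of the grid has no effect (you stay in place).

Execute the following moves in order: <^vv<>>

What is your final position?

Answer: Final position: (x=2, y=2)

Derivation:
Start: (x=1, y=2)
  < (left): (x=1, y=2) -> (x=0, y=2)
  ^ (up): (x=0, y=2) -> (x=0, y=1)
  v (down): (x=0, y=1) -> (x=0, y=2)
  v (down): blocked, stay at (x=0, y=2)
  < (left): blocked, stay at (x=0, y=2)
  > (right): (x=0, y=2) -> (x=1, y=2)
  > (right): (x=1, y=2) -> (x=2, y=2)
Final: (x=2, y=2)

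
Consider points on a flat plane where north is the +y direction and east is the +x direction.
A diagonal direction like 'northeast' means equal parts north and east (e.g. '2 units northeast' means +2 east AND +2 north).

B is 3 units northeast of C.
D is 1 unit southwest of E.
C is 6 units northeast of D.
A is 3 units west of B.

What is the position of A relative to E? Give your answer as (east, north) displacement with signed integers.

Place E at the origin (east=0, north=0).
  D is 1 unit southwest of E: delta (east=-1, north=-1); D at (east=-1, north=-1).
  C is 6 units northeast of D: delta (east=+6, north=+6); C at (east=5, north=5).
  B is 3 units northeast of C: delta (east=+3, north=+3); B at (east=8, north=8).
  A is 3 units west of B: delta (east=-3, north=+0); A at (east=5, north=8).
Therefore A relative to E: (east=5, north=8).

Answer: A is at (east=5, north=8) relative to E.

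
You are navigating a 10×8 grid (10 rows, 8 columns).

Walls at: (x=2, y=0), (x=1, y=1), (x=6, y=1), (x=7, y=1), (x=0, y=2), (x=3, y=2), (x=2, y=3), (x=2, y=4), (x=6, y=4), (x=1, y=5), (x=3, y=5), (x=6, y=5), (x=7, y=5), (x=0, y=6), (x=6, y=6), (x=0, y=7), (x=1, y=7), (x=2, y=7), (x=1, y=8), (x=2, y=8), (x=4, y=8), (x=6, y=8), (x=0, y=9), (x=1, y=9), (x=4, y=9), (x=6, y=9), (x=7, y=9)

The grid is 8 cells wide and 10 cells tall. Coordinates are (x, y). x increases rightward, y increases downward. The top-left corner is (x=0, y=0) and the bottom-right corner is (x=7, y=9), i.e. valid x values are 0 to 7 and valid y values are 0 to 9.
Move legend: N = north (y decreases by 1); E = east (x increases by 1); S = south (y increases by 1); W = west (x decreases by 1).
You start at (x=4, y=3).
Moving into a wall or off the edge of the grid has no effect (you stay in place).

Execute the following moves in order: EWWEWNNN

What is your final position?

Answer: Final position: (x=3, y=3)

Derivation:
Start: (x=4, y=3)
  E (east): (x=4, y=3) -> (x=5, y=3)
  W (west): (x=5, y=3) -> (x=4, y=3)
  W (west): (x=4, y=3) -> (x=3, y=3)
  E (east): (x=3, y=3) -> (x=4, y=3)
  W (west): (x=4, y=3) -> (x=3, y=3)
  [×3]N (north): blocked, stay at (x=3, y=3)
Final: (x=3, y=3)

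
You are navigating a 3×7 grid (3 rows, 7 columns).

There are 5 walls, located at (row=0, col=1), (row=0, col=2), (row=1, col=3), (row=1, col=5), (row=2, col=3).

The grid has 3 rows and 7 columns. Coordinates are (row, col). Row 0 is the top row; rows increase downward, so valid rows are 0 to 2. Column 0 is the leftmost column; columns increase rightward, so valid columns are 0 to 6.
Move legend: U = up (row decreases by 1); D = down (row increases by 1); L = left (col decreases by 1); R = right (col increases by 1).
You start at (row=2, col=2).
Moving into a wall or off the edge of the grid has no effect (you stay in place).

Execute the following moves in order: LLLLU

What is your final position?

Answer: Final position: (row=1, col=0)

Derivation:
Start: (row=2, col=2)
  L (left): (row=2, col=2) -> (row=2, col=1)
  L (left): (row=2, col=1) -> (row=2, col=0)
  L (left): blocked, stay at (row=2, col=0)
  L (left): blocked, stay at (row=2, col=0)
  U (up): (row=2, col=0) -> (row=1, col=0)
Final: (row=1, col=0)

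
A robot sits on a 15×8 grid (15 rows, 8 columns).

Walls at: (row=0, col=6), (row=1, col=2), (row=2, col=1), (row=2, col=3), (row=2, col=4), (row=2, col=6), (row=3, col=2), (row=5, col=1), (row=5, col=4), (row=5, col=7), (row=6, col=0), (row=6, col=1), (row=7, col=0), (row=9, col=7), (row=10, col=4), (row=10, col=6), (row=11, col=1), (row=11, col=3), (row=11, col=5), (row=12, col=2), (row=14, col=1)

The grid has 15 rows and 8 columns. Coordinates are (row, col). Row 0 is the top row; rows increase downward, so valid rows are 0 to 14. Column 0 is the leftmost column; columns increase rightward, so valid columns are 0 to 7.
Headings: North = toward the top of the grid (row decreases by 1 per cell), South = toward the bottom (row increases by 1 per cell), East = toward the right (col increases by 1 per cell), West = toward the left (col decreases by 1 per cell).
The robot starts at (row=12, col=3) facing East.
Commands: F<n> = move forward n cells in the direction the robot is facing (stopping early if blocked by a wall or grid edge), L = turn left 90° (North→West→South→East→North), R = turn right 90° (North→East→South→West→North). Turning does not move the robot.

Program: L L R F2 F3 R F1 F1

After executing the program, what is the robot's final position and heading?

Start: (row=12, col=3), facing East
  L: turn left, now facing North
  L: turn left, now facing West
  R: turn right, now facing North
  F2: move forward 0/2 (blocked), now at (row=12, col=3)
  F3: move forward 0/3 (blocked), now at (row=12, col=3)
  R: turn right, now facing East
  F1: move forward 1, now at (row=12, col=4)
  F1: move forward 1, now at (row=12, col=5)
Final: (row=12, col=5), facing East

Answer: Final position: (row=12, col=5), facing East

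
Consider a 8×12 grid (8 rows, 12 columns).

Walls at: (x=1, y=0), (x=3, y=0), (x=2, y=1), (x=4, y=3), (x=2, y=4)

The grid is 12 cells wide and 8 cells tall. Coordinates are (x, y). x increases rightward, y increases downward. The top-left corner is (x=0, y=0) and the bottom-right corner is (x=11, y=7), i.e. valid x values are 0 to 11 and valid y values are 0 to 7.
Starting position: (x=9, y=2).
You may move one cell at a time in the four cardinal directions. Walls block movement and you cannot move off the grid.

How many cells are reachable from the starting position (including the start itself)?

Answer: Reachable cells: 90

Derivation:
BFS flood-fill from (x=9, y=2):
  Distance 0: (x=9, y=2)
  Distance 1: (x=9, y=1), (x=8, y=2), (x=10, y=2), (x=9, y=3)
  Distance 2: (x=9, y=0), (x=8, y=1), (x=10, y=1), (x=7, y=2), (x=11, y=2), (x=8, y=3), (x=10, y=3), (x=9, y=4)
  Distance 3: (x=8, y=0), (x=10, y=0), (x=7, y=1), (x=11, y=1), (x=6, y=2), (x=7, y=3), (x=11, y=3), (x=8, y=4), (x=10, y=4), (x=9, y=5)
  Distance 4: (x=7, y=0), (x=11, y=0), (x=6, y=1), (x=5, y=2), (x=6, y=3), (x=7, y=4), (x=11, y=4), (x=8, y=5), (x=10, y=5), (x=9, y=6)
  Distance 5: (x=6, y=0), (x=5, y=1), (x=4, y=2), (x=5, y=3), (x=6, y=4), (x=7, y=5), (x=11, y=5), (x=8, y=6), (x=10, y=6), (x=9, y=7)
  Distance 6: (x=5, y=0), (x=4, y=1), (x=3, y=2), (x=5, y=4), (x=6, y=5), (x=7, y=6), (x=11, y=6), (x=8, y=7), (x=10, y=7)
  Distance 7: (x=4, y=0), (x=3, y=1), (x=2, y=2), (x=3, y=3), (x=4, y=4), (x=5, y=5), (x=6, y=6), (x=7, y=7), (x=11, y=7)
  Distance 8: (x=1, y=2), (x=2, y=3), (x=3, y=4), (x=4, y=5), (x=5, y=6), (x=6, y=7)
  Distance 9: (x=1, y=1), (x=0, y=2), (x=1, y=3), (x=3, y=5), (x=4, y=6), (x=5, y=7)
  Distance 10: (x=0, y=1), (x=0, y=3), (x=1, y=4), (x=2, y=5), (x=3, y=6), (x=4, y=7)
  Distance 11: (x=0, y=0), (x=0, y=4), (x=1, y=5), (x=2, y=6), (x=3, y=7)
  Distance 12: (x=0, y=5), (x=1, y=6), (x=2, y=7)
  Distance 13: (x=0, y=6), (x=1, y=7)
  Distance 14: (x=0, y=7)
Total reachable: 90 (grid has 91 open cells total)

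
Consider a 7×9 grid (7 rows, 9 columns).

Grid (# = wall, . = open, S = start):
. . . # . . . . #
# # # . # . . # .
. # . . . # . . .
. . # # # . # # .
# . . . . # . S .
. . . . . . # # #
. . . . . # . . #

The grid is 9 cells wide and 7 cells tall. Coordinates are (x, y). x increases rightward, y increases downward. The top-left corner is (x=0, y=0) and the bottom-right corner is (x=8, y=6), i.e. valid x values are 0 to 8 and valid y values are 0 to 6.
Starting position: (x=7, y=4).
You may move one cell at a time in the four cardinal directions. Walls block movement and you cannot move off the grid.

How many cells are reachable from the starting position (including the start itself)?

BFS flood-fill from (x=7, y=4):
  Distance 0: (x=7, y=4)
  Distance 1: (x=6, y=4), (x=8, y=4)
  Distance 2: (x=8, y=3)
  Distance 3: (x=8, y=2)
  Distance 4: (x=8, y=1), (x=7, y=2)
  Distance 5: (x=6, y=2)
  Distance 6: (x=6, y=1)
  Distance 7: (x=6, y=0), (x=5, y=1)
  Distance 8: (x=5, y=0), (x=7, y=0)
  Distance 9: (x=4, y=0)
Total reachable: 14 (grid has 42 open cells total)

Answer: Reachable cells: 14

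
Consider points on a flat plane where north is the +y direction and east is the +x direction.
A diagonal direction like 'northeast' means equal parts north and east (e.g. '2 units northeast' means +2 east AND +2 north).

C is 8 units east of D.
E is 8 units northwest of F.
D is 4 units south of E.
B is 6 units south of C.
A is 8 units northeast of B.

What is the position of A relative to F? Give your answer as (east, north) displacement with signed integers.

Answer: A is at (east=8, north=6) relative to F.

Derivation:
Place F at the origin (east=0, north=0).
  E is 8 units northwest of F: delta (east=-8, north=+8); E at (east=-8, north=8).
  D is 4 units south of E: delta (east=+0, north=-4); D at (east=-8, north=4).
  C is 8 units east of D: delta (east=+8, north=+0); C at (east=0, north=4).
  B is 6 units south of C: delta (east=+0, north=-6); B at (east=0, north=-2).
  A is 8 units northeast of B: delta (east=+8, north=+8); A at (east=8, north=6).
Therefore A relative to F: (east=8, north=6).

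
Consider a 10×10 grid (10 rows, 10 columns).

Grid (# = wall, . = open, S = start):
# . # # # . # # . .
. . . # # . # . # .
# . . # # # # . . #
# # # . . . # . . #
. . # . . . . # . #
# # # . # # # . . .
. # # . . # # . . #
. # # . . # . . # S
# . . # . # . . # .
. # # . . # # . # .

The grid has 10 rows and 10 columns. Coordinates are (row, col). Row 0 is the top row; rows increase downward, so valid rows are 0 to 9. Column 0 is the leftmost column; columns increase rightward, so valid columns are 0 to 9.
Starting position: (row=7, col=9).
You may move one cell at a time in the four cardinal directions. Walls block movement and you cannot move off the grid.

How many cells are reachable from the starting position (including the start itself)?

BFS flood-fill from (row=7, col=9):
  Distance 0: (row=7, col=9)
  Distance 1: (row=8, col=9)
  Distance 2: (row=9, col=9)
Total reachable: 3 (grid has 52 open cells total)

Answer: Reachable cells: 3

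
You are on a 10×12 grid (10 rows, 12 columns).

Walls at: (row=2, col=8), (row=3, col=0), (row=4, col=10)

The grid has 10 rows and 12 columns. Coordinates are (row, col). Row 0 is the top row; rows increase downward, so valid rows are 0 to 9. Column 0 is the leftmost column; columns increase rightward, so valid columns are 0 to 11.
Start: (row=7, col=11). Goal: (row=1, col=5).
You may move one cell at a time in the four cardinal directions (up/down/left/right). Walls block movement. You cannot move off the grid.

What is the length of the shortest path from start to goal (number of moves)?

Answer: Shortest path length: 12

Derivation:
BFS from (row=7, col=11) until reaching (row=1, col=5):
  Distance 0: (row=7, col=11)
  Distance 1: (row=6, col=11), (row=7, col=10), (row=8, col=11)
  Distance 2: (row=5, col=11), (row=6, col=10), (row=7, col=9), (row=8, col=10), (row=9, col=11)
  Distance 3: (row=4, col=11), (row=5, col=10), (row=6, col=9), (row=7, col=8), (row=8, col=9), (row=9, col=10)
  Distance 4: (row=3, col=11), (row=5, col=9), (row=6, col=8), (row=7, col=7), (row=8, col=8), (row=9, col=9)
  Distance 5: (row=2, col=11), (row=3, col=10), (row=4, col=9), (row=5, col=8), (row=6, col=7), (row=7, col=6), (row=8, col=7), (row=9, col=8)
  Distance 6: (row=1, col=11), (row=2, col=10), (row=3, col=9), (row=4, col=8), (row=5, col=7), (row=6, col=6), (row=7, col=5), (row=8, col=6), (row=9, col=7)
  Distance 7: (row=0, col=11), (row=1, col=10), (row=2, col=9), (row=3, col=8), (row=4, col=7), (row=5, col=6), (row=6, col=5), (row=7, col=4), (row=8, col=5), (row=9, col=6)
  Distance 8: (row=0, col=10), (row=1, col=9), (row=3, col=7), (row=4, col=6), (row=5, col=5), (row=6, col=4), (row=7, col=3), (row=8, col=4), (row=9, col=5)
  Distance 9: (row=0, col=9), (row=1, col=8), (row=2, col=7), (row=3, col=6), (row=4, col=5), (row=5, col=4), (row=6, col=3), (row=7, col=2), (row=8, col=3), (row=9, col=4)
  Distance 10: (row=0, col=8), (row=1, col=7), (row=2, col=6), (row=3, col=5), (row=4, col=4), (row=5, col=3), (row=6, col=2), (row=7, col=1), (row=8, col=2), (row=9, col=3)
  Distance 11: (row=0, col=7), (row=1, col=6), (row=2, col=5), (row=3, col=4), (row=4, col=3), (row=5, col=2), (row=6, col=1), (row=7, col=0), (row=8, col=1), (row=9, col=2)
  Distance 12: (row=0, col=6), (row=1, col=5), (row=2, col=4), (row=3, col=3), (row=4, col=2), (row=5, col=1), (row=6, col=0), (row=8, col=0), (row=9, col=1)  <- goal reached here
One shortest path (12 moves): (row=7, col=11) -> (row=7, col=10) -> (row=7, col=9) -> (row=7, col=8) -> (row=7, col=7) -> (row=7, col=6) -> (row=7, col=5) -> (row=6, col=5) -> (row=5, col=5) -> (row=4, col=5) -> (row=3, col=5) -> (row=2, col=5) -> (row=1, col=5)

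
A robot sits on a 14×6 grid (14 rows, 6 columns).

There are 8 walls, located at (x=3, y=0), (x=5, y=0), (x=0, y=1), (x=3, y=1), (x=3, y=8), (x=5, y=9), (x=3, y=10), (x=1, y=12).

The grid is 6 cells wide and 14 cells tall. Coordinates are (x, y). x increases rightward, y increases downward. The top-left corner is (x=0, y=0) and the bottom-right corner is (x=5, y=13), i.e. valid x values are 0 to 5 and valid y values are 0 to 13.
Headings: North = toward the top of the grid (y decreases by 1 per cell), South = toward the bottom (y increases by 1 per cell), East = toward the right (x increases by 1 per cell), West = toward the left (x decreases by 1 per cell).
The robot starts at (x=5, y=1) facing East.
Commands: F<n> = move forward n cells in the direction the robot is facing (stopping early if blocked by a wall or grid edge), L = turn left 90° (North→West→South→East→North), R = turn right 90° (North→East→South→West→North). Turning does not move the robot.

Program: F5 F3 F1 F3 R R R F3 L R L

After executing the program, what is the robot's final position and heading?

Start: (x=5, y=1), facing East
  F5: move forward 0/5 (blocked), now at (x=5, y=1)
  F3: move forward 0/3 (blocked), now at (x=5, y=1)
  F1: move forward 0/1 (blocked), now at (x=5, y=1)
  F3: move forward 0/3 (blocked), now at (x=5, y=1)
  R: turn right, now facing South
  R: turn right, now facing West
  R: turn right, now facing North
  F3: move forward 0/3 (blocked), now at (x=5, y=1)
  L: turn left, now facing West
  R: turn right, now facing North
  L: turn left, now facing West
Final: (x=5, y=1), facing West

Answer: Final position: (x=5, y=1), facing West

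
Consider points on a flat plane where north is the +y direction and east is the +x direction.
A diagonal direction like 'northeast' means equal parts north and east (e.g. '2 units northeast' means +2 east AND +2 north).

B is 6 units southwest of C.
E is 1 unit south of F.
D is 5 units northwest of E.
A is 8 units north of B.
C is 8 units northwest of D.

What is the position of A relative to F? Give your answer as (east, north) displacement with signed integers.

Place F at the origin (east=0, north=0).
  E is 1 unit south of F: delta (east=+0, north=-1); E at (east=0, north=-1).
  D is 5 units northwest of E: delta (east=-5, north=+5); D at (east=-5, north=4).
  C is 8 units northwest of D: delta (east=-8, north=+8); C at (east=-13, north=12).
  B is 6 units southwest of C: delta (east=-6, north=-6); B at (east=-19, north=6).
  A is 8 units north of B: delta (east=+0, north=+8); A at (east=-19, north=14).
Therefore A relative to F: (east=-19, north=14).

Answer: A is at (east=-19, north=14) relative to F.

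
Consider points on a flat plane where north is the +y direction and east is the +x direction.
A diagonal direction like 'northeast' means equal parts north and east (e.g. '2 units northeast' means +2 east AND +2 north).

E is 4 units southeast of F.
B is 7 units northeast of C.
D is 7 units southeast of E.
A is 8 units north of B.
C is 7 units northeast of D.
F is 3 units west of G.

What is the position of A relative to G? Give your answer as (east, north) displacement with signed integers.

Place G at the origin (east=0, north=0).
  F is 3 units west of G: delta (east=-3, north=+0); F at (east=-3, north=0).
  E is 4 units southeast of F: delta (east=+4, north=-4); E at (east=1, north=-4).
  D is 7 units southeast of E: delta (east=+7, north=-7); D at (east=8, north=-11).
  C is 7 units northeast of D: delta (east=+7, north=+7); C at (east=15, north=-4).
  B is 7 units northeast of C: delta (east=+7, north=+7); B at (east=22, north=3).
  A is 8 units north of B: delta (east=+0, north=+8); A at (east=22, north=11).
Therefore A relative to G: (east=22, north=11).

Answer: A is at (east=22, north=11) relative to G.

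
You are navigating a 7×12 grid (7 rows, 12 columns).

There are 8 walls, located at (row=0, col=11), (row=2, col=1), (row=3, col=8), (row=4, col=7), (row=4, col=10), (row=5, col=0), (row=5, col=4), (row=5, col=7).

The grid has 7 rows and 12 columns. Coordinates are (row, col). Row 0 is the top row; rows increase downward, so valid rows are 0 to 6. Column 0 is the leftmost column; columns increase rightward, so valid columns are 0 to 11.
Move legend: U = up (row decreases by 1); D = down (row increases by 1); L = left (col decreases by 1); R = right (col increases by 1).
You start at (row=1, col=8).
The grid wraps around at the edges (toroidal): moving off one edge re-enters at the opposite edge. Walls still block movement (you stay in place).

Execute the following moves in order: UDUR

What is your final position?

Start: (row=1, col=8)
  U (up): (row=1, col=8) -> (row=0, col=8)
  D (down): (row=0, col=8) -> (row=1, col=8)
  U (up): (row=1, col=8) -> (row=0, col=8)
  R (right): (row=0, col=8) -> (row=0, col=9)
Final: (row=0, col=9)

Answer: Final position: (row=0, col=9)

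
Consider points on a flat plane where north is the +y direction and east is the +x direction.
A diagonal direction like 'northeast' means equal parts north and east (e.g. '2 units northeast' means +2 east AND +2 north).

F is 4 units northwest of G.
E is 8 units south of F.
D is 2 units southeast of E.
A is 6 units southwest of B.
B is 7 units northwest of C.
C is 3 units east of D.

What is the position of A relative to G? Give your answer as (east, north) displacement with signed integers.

Place G at the origin (east=0, north=0).
  F is 4 units northwest of G: delta (east=-4, north=+4); F at (east=-4, north=4).
  E is 8 units south of F: delta (east=+0, north=-8); E at (east=-4, north=-4).
  D is 2 units southeast of E: delta (east=+2, north=-2); D at (east=-2, north=-6).
  C is 3 units east of D: delta (east=+3, north=+0); C at (east=1, north=-6).
  B is 7 units northwest of C: delta (east=-7, north=+7); B at (east=-6, north=1).
  A is 6 units southwest of B: delta (east=-6, north=-6); A at (east=-12, north=-5).
Therefore A relative to G: (east=-12, north=-5).

Answer: A is at (east=-12, north=-5) relative to G.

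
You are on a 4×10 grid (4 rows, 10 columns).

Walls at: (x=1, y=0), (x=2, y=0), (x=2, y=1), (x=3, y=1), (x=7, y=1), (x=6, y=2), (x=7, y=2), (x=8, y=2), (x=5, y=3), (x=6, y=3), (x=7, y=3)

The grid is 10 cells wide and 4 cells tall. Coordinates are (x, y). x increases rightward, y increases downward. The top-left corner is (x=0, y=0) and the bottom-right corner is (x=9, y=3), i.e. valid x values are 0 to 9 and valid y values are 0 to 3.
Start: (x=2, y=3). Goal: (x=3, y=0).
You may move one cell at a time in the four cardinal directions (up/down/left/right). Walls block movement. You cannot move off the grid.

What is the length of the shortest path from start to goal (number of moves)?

BFS from (x=2, y=3) until reaching (x=3, y=0):
  Distance 0: (x=2, y=3)
  Distance 1: (x=2, y=2), (x=1, y=3), (x=3, y=3)
  Distance 2: (x=1, y=2), (x=3, y=2), (x=0, y=3), (x=4, y=3)
  Distance 3: (x=1, y=1), (x=0, y=2), (x=4, y=2)
  Distance 4: (x=0, y=1), (x=4, y=1), (x=5, y=2)
  Distance 5: (x=0, y=0), (x=4, y=0), (x=5, y=1)
  Distance 6: (x=3, y=0), (x=5, y=0), (x=6, y=1)  <- goal reached here
One shortest path (6 moves): (x=2, y=3) -> (x=3, y=3) -> (x=4, y=3) -> (x=4, y=2) -> (x=4, y=1) -> (x=4, y=0) -> (x=3, y=0)

Answer: Shortest path length: 6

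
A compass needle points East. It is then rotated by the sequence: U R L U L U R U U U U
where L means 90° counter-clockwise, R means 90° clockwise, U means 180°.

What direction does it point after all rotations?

Answer: Final heading: West

Derivation:
Start: East
  U (U-turn (180°)) -> West
  R (right (90° clockwise)) -> North
  L (left (90° counter-clockwise)) -> West
  U (U-turn (180°)) -> East
  L (left (90° counter-clockwise)) -> North
  U (U-turn (180°)) -> South
  R (right (90° clockwise)) -> West
  U (U-turn (180°)) -> East
  U (U-turn (180°)) -> West
  U (U-turn (180°)) -> East
  U (U-turn (180°)) -> West
Final: West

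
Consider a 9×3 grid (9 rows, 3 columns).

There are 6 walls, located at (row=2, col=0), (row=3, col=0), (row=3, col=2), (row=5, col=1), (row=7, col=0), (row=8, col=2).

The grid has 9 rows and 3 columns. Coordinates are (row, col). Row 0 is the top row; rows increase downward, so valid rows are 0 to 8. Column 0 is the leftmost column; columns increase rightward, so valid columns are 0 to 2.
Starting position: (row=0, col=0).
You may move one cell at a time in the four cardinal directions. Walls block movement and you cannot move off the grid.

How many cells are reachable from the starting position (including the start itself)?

BFS flood-fill from (row=0, col=0):
  Distance 0: (row=0, col=0)
  Distance 1: (row=0, col=1), (row=1, col=0)
  Distance 2: (row=0, col=2), (row=1, col=1)
  Distance 3: (row=1, col=2), (row=2, col=1)
  Distance 4: (row=2, col=2), (row=3, col=1)
  Distance 5: (row=4, col=1)
  Distance 6: (row=4, col=0), (row=4, col=2)
  Distance 7: (row=5, col=0), (row=5, col=2)
  Distance 8: (row=6, col=0), (row=6, col=2)
  Distance 9: (row=6, col=1), (row=7, col=2)
  Distance 10: (row=7, col=1)
  Distance 11: (row=8, col=1)
  Distance 12: (row=8, col=0)
Total reachable: 21 (grid has 21 open cells total)

Answer: Reachable cells: 21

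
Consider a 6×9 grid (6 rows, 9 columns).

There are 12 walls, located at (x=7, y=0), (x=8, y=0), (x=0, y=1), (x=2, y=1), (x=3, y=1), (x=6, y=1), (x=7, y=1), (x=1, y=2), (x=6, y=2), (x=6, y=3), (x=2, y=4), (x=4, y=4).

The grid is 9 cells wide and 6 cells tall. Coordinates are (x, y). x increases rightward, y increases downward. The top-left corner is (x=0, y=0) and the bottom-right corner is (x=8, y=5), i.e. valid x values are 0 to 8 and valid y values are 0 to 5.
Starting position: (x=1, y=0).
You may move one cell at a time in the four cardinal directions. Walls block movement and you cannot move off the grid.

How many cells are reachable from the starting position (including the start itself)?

Answer: Reachable cells: 42

Derivation:
BFS flood-fill from (x=1, y=0):
  Distance 0: (x=1, y=0)
  Distance 1: (x=0, y=0), (x=2, y=0), (x=1, y=1)
  Distance 2: (x=3, y=0)
  Distance 3: (x=4, y=0)
  Distance 4: (x=5, y=0), (x=4, y=1)
  Distance 5: (x=6, y=0), (x=5, y=1), (x=4, y=2)
  Distance 6: (x=3, y=2), (x=5, y=2), (x=4, y=3)
  Distance 7: (x=2, y=2), (x=3, y=3), (x=5, y=3)
  Distance 8: (x=2, y=3), (x=3, y=4), (x=5, y=4)
  Distance 9: (x=1, y=3), (x=6, y=4), (x=3, y=5), (x=5, y=5)
  Distance 10: (x=0, y=3), (x=1, y=4), (x=7, y=4), (x=2, y=5), (x=4, y=5), (x=6, y=5)
  Distance 11: (x=0, y=2), (x=7, y=3), (x=0, y=4), (x=8, y=4), (x=1, y=5), (x=7, y=5)
  Distance 12: (x=7, y=2), (x=8, y=3), (x=0, y=5), (x=8, y=5)
  Distance 13: (x=8, y=2)
  Distance 14: (x=8, y=1)
Total reachable: 42 (grid has 42 open cells total)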